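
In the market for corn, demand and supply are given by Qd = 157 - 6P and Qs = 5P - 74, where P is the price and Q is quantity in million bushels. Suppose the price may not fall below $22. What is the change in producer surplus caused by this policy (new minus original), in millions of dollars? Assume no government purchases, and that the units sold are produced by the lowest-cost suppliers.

21.4

Setting quantity demanded equal to quantity supplied, 157 - 6P = 5P - 74, gives P* = 21 and Q* = 31.
Because the floor (22) lies above the market-clearing price, it is binding.
At P = 22: Qd = 157 - 6·22 = 25 and Qs = 5·22 - 74 = 36.
Producer surplus without the control is ½ · (21 - 14.8) · 31 = 96.1.
With the floor, 25 units are sold at 22. The supply price at Q = 25 is 19.8, so PS = ½ · [(22 - 14.8) + (22 - 19.8)] · 25 = 117.5.
Change in producer surplus = 117.5 - 96.1 = 21.4.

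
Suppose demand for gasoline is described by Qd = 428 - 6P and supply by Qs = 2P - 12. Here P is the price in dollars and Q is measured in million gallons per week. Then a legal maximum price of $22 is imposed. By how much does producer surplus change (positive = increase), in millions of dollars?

-2145

Setting quantity demanded equal to quantity supplied, 428 - 6P = 2P - 12, gives P* = 55 and Q* = 98.
The ceiling of 22 is below the equilibrium price 55, so it binds.
At P = 22: Qd = 428 - 6·22 = 296 and Qs = 2·22 - 12 = 32.
Producer surplus without the control is ½ · (55 - 6) · 98 = 2401.
With the ceiling, producers sell 32 units at 22, so PS = ½ · (22 - 6) · 32 = 256.
Change in producer surplus = 256 - 2401 = -2145.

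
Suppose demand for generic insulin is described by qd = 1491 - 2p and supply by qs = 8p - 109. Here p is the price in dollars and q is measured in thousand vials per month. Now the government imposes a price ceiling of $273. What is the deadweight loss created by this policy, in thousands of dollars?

Equilibrium: 1491 - 2p = 8p - 109, so 1600 = 10p and p* = 160, q* = 1171.
Since 273 is above p* = 160, the ceiling does not bind and the free-market outcome prevails.
Since the control does not bind, no trades are prevented and deadweight loss is zero.

0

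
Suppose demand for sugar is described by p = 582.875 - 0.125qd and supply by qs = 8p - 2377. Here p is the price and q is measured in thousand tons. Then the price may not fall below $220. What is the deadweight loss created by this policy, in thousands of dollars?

0

Rearranging demand gives qd = 4663 - 8p. Setting quantity demanded equal to quantity supplied, 4663 - 8p = 8p - 2377, gives p* = 440 and q* = 1143.
Since 220 is below p* = 440, the floor does not bind and the free-market outcome prevails.
Since the control does not bind, no trades are prevented and deadweight loss is zero.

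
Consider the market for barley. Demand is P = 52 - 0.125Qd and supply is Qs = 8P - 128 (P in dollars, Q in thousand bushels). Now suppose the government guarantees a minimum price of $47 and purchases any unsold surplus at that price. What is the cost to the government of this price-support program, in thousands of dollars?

9776

Rearranging demand gives Qd = 416 - 8P. In a free market, 416 - 8P = 8P - 128 gives the equilibrium P* = 34, Q* = 144.
Because the floor (47) lies above the market-clearing price, it is binding.
At P = 47: Qd = 416 - 8·47 = 40 and Qs = 8·47 - 128 = 248.
Surplus = Qs - Qd = 208.
Government expenditure = surplus × support price = 208 × 47 = 9776.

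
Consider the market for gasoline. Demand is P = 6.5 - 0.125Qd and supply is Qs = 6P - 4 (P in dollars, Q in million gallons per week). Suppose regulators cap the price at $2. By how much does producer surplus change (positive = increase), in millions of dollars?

-28

Rearranging demand gives Qd = 52 - 8P. Setting quantity demanded equal to quantity supplied, 52 - 8P = 6P - 4, gives P* = 4 and Q* = 20.
Since 2 < 4, the ceiling is binding.
At P = 2: Qd = 52 - 8·2 = 36 and Qs = 6·2 - 4 = 8.
Producer surplus without the control is ½ · (4 - 2/3) · 20 = 100/3.
With the ceiling, producers sell 8 units at 2, so PS = ½ · (2 - 2/3) · 8 = 16/3.
Change in producer surplus = 16/3 - 100/3 = -28.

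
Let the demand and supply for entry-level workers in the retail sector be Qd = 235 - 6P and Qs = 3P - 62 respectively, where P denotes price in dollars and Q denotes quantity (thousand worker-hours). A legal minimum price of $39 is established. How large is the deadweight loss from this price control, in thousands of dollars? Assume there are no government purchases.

Setting quantity demanded equal to quantity supplied, 235 - 6P = 3P - 62, gives P* = 33 and Q* = 37.
Since 39 > 33, the floor is binding.
At P = 39: Qd = 235 - 6·39 = 1 and Qs = 3·39 - 62 = 55.
Quantity traded falls to 1. At Q = 1 the demand price is (235 - 1)/6 = 39 and the supply price is (62 + 1)/3 = 21.
Deadweight loss = ½ · (39 - 21) · (37 - 1) = ½ · 18 · 36 = 324.

324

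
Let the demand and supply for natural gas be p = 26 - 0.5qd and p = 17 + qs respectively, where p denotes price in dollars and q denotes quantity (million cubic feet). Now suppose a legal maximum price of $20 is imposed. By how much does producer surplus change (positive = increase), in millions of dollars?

-13.5

Rearranging demand gives qd = 52 - 2p; rearranging supply gives qs = p - 17. Setting quantity demanded equal to quantity supplied, 52 - 2p = p - 17, gives p* = 23 and q* = 6.
The ceiling of 20 is below the equilibrium price 23, so it binds.
At p = 20: qd = 52 - 2·20 = 12 and qs = 20 - 17 = 3.
Producer surplus without the control is ½ · (23 - 17) · 6 = 18.
With the ceiling, producers sell 3 units at 20, so PS = ½ · (20 - 17) · 3 = 4.5.
Change in producer surplus = 4.5 - 18 = -13.5.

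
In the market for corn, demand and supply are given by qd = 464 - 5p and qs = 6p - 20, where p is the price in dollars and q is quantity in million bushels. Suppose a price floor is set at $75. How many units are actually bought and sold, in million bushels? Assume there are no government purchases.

89

Without the control the market clears where 464 - 5p = 6p - 20, i.e. p* = 44 and q* = 244.
Because the floor (75) lies above the market-clearing price, it is binding.
At p = 75: qd = 464 - 5·75 = 89 and qs = 6·75 - 20 = 430.
The quantity actually transacted is the short side, demand: 89.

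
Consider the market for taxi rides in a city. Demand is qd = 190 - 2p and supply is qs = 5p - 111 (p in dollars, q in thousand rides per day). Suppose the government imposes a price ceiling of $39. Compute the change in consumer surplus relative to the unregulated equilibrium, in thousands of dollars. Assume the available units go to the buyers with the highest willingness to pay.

236

Without the control the market clears where 190 - 2p = 5p - 111, i.e. p* = 43 and q* = 104.
Since 39 < 43, the ceiling is binding.
At p = 39: qd = 190 - 2·39 = 112 and qs = 5·39 - 111 = 84.
Consumer surplus without the control is ½ · (95 - 43) · 104 = 2704.
With the ceiling, 84 units are sold at 39 (assume they go to the highest-value buyers). The demand price at q = 84 is 53, so CS = ½ · [(95 - 39) + (53 - 39)] · 84 = 2940.
Change in consumer surplus = 2940 - 2704 = 236.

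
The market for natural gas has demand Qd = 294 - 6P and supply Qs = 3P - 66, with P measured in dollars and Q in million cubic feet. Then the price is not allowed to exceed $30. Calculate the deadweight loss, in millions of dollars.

Equilibrium: 294 - 6P = 3P - 66, so 360 = 9P and P* = 40, Q* = 54.
Since 30 < 40, the ceiling is binding.
At P = 30: Qd = 294 - 6·30 = 114 and Qs = 3·30 - 66 = 24.
Quantity traded falls to 24. At Q = 24 the demand price is (294 - 24)/6 = 45 and the supply price is (66 + 24)/3 = 30.
Deadweight loss = ½ · (45 - 30) · (54 - 24) = ½ · 15 · 30 = 225.

225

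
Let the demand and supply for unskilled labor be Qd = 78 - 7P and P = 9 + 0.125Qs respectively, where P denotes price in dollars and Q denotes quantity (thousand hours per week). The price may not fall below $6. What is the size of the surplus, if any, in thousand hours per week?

0

Rearranging supply gives Qs = 8P - 72. In a free market, 78 - 7P = 8P - 72 gives the equilibrium P* = 10, Q* = 8.
Since 6 is below P* = 10, the floor does not bind and the free-market outcome prevails.
Since the control does not bind, there is no surplus.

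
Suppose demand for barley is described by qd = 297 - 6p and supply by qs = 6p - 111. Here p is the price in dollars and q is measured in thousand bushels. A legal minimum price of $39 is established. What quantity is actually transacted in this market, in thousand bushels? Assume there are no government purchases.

Setting quantity demanded equal to quantity supplied, 297 - 6p = 6p - 111, gives p* = 34 and q* = 93.
Because the floor (39) lies above the market-clearing price, it is binding.
At p = 39: qd = 297 - 6·39 = 63 and qs = 6·39 - 111 = 123.
The quantity actually transacted is the short side, demand: 63.

63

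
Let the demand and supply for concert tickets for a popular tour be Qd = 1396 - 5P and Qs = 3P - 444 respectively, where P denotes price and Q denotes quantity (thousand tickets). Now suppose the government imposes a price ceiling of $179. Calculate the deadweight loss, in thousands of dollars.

6242.4

In a free market, 1396 - 5P = 3P - 444 gives the equilibrium P* = 230, Q* = 246.
Because the ceiling (179) lies below the market-clearing price, it is binding.
At P = 179: Qd = 1396 - 5·179 = 501 and Qs = 3·179 - 444 = 93.
Quantity traded falls to 93. At Q = 93 the demand price is (1396 - 93)/5 = 260.6 and the supply price is (444 + 93)/3 = 179.
Deadweight loss = ½ · (260.6 - 179) · (246 - 93) = ½ · 81.6 · 153 = 6242.4.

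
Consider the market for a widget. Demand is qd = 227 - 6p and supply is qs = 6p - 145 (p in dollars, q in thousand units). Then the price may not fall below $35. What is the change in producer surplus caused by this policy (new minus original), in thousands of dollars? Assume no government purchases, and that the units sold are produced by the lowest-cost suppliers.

Setting quantity demanded equal to quantity supplied, 227 - 6p = 6p - 145, gives p* = 31 and q* = 41.
The floor of 35 is above the equilibrium price 31, so it binds.
At p = 35: qd = 227 - 6·35 = 17 and qs = 6·35 - 145 = 65.
Producer surplus without the control is ½ · (31 - 145/6) · 41 = 1681/12.
With the floor, 17 units are sold at 35. The supply price at q = 17 is 27, so PS = ½ · [(35 - 145/6) + (35 - 27)] · 17 = 1921/12.
Change in producer surplus = 1921/12 - 1681/12 = 20.

20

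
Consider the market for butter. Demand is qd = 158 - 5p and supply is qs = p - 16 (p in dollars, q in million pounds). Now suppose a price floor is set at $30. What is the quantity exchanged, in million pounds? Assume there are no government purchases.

8

Setting quantity demanded equal to quantity supplied, 158 - 5p = p - 16, gives p* = 29 and q* = 13.
Because the floor (30) lies above the market-clearing price, it is binding.
At p = 30: qd = 158 - 5·30 = 8 and qs = 30 - 16 = 14.
The quantity actually transacted is the short side, demand: 8.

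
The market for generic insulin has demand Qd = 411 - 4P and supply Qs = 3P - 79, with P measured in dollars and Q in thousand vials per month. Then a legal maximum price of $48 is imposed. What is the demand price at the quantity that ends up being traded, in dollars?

In a free market, 411 - 4P = 3P - 79 gives the equilibrium P* = 70, Q* = 131.
Since 48 < 70, the ceiling is binding.
At P = 48: Qd = 411 - 4·48 = 219 and Qs = 3·48 - 79 = 65.
Only 65 units reach the market. On the demand curve, the marginal buyer's willingness to pay at Q = 65 is (411 - 65)/4 = 86.5.

86.5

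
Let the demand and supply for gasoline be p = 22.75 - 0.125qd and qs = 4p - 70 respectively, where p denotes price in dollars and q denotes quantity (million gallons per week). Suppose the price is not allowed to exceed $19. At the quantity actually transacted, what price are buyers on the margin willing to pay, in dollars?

Rearranging demand gives qd = 182 - 8p. Setting quantity demanded equal to quantity supplied, 182 - 8p = 4p - 70, gives p* = 21 and q* = 14.
Since 19 < 21, the ceiling is binding.
At p = 19: qd = 182 - 8·19 = 30 and qs = 4·19 - 70 = 6.
Only 6 units reach the market. On the demand curve, the marginal buyer's willingness to pay at q = 6 is (182 - 6)/8 = 22.

22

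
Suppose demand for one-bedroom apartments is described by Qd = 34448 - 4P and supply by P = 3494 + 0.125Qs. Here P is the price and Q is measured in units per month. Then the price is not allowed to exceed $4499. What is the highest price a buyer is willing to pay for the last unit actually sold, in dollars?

6602

Rearranging supply gives Qs = 8P - 27952. Without the control the market clears where 34448 - 4P = 8P - 27952, i.e. P* = 5200 and Q* = 13648.
Because the ceiling (4499) lies below the market-clearing price, it is binding.
At P = 4499: Qd = 34448 - 4·4499 = 16452 and Qs = 8·4499 - 27952 = 8040.
Only 8040 units reach the market. On the demand curve, the marginal buyer's willingness to pay at Q = 8040 is (34448 - 8040)/4 = 6602.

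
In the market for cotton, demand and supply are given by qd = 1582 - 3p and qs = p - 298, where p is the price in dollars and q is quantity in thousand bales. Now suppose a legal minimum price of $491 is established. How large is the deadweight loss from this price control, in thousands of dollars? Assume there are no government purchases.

2646

Equilibrium: 1582 - 3p = p - 298, so 1880 = 4p and p* = 470, q* = 172.
The floor of 491 is above the equilibrium price 470, so it binds.
At p = 491: qd = 1582 - 3·491 = 109 and qs = 491 - 298 = 193.
Quantity traded falls to 109. At q = 109 the demand price is (1582 - 109)/3 = 491 and the supply price is 298 + 109 = 407.
Deadweight loss = ½ · (491 - 407) · (172 - 109) = ½ · 84 · 63 = 2646.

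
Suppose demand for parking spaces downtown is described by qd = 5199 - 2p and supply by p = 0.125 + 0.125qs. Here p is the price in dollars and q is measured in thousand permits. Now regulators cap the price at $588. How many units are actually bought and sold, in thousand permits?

4159

Rearranging supply gives qs = 8p - 1. Equilibrium: 5199 - 2p = 8p - 1, so 5200 = 10p and p* = 520, q* = 4159.
The ceiling of 588 is above the equilibrium price 520, so it is not binding; the market clears at p* = 520, q* = 4159.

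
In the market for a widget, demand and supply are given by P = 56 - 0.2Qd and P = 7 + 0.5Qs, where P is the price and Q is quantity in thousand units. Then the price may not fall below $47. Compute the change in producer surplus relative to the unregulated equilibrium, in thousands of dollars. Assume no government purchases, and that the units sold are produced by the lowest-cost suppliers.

68.75

Rearranging demand gives Qd = 280 - 5P; rearranging supply gives Qs = 2P - 14. In a free market, 280 - 5P = 2P - 14 gives the equilibrium P* = 42, Q* = 70.
Since 47 > 42, the floor is binding.
At P = 47: Qd = 280 - 5·47 = 45 and Qs = 2·47 - 14 = 80.
Producer surplus without the control is ½ · (42 - 7) · 70 = 1225.
With the floor, 45 units are sold at 47. The supply price at Q = 45 is 29.5, so PS = ½ · [(47 - 7) + (47 - 29.5)] · 45 = 1293.75.
Change in producer surplus = 1293.75 - 1225 = 68.75.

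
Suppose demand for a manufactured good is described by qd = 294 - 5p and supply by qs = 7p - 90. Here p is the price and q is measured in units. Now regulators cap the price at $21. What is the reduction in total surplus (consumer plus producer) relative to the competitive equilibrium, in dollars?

Without the control the market clears where 294 - 5p = 7p - 90, i.e. p* = 32 and q* = 134.
The ceiling of 21 is below the equilibrium price 32, so it binds.
At p = 21: qd = 294 - 5·21 = 189 and qs = 7·21 - 90 = 57.
Quantity traded falls to 57. At q = 57 the demand price is (294 - 57)/5 = 47.4 and the supply price is (90 + 57)/7 = 21.
Deadweight loss = ½ · (47.4 - 21) · (134 - 57) = ½ · 26.4 · 77 = 1016.4.

1016.4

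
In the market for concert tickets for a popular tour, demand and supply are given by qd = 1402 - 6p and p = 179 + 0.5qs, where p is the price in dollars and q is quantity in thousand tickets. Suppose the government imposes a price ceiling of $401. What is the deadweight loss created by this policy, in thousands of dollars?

Rearranging supply gives qs = 2p - 358. In a free market, 1402 - 6p = 2p - 358 gives the equilibrium p* = 220, q* = 82.
The ceiling of 401 is above the equilibrium price 220, so it is not binding; the market clears at p* = 220, q* = 82.
Since the control does not bind, no trades are prevented and deadweight loss is zero.

0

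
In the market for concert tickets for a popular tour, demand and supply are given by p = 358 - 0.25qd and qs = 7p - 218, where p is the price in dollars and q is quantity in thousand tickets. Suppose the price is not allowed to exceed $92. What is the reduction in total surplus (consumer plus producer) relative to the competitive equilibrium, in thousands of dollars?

Rearranging demand gives qd = 1432 - 4p. In a free market, 1432 - 4p = 7p - 218 gives the equilibrium p* = 150, q* = 832.
Because the ceiling (92) lies below the market-clearing price, it is binding.
At p = 92: qd = 1432 - 4·92 = 1064 and qs = 7·92 - 218 = 426.
Quantity traded falls to 426. At q = 426 the demand price is (1432 - 426)/4 = 251.5 and the supply price is (218 + 426)/7 = 92.
Deadweight loss = ½ · (251.5 - 92) · (832 - 426) = ½ · 159.5 · 406 = 32378.5.

32378.5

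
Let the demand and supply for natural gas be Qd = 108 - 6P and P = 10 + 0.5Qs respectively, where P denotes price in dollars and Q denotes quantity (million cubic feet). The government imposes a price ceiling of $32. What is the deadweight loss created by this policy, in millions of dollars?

0

Rearranging supply gives Qs = 2P - 20. Setting quantity demanded equal to quantity supplied, 108 - 6P = 2P - 20, gives P* = 16 and Q* = 12.
Since 32 is above P* = 16, the ceiling does not bind and the free-market outcome prevails.
Since the control does not bind, no trades are prevented and deadweight loss is zero.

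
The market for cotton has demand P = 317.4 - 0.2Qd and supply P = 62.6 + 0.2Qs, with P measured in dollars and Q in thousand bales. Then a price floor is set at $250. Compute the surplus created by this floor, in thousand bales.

600

Rearranging demand gives Qd = 1587 - 5P; rearranging supply gives Qs = 5P - 313. Without the control the market clears where 1587 - 5P = 5P - 313, i.e. P* = 190 and Q* = 637.
The floor of 250 is above the equilibrium price 190, so it binds.
At P = 250: Qd = 1587 - 5·250 = 337 and Qs = 5·250 - 313 = 937.
Surplus = Qs - Qd = 937 - 337 = 600.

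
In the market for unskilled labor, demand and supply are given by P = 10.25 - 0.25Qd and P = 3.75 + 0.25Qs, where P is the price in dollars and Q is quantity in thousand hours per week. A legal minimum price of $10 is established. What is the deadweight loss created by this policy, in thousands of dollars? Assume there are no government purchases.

Rearranging demand gives Qd = 41 - 4P; rearranging supply gives Qs = 4P - 15. Without the control the market clears where 41 - 4P = 4P - 15, i.e. P* = 7 and Q* = 13.
Because the floor (10) lies above the market-clearing price, it is binding.
At P = 10: Qd = 41 - 4·10 = 1 and Qs = 4·10 - 15 = 25.
Quantity traded falls to 1. At Q = 1 the demand price is (41 - 1)/4 = 10 and the supply price is (15 + 1)/4 = 4.
Deadweight loss = ½ · (10 - 4) · (13 - 1) = ½ · 6 · 12 = 36.

36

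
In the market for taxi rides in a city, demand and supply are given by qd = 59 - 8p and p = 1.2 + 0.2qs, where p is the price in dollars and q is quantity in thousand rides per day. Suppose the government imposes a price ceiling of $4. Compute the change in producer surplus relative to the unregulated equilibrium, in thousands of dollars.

Rearranging supply gives qs = 5p - 6. Without the control the market clears where 59 - 8p = 5p - 6, i.e. p* = 5 and q* = 19.
The ceiling of 4 is below the equilibrium price 5, so it binds.
At p = 4: qd = 59 - 8·4 = 27 and qs = 5·4 - 6 = 14.
Producer surplus without the control is ½ · (5 - 1.2) · 19 = 36.1.
With the ceiling, producers sell 14 units at 4, so PS = ½ · (4 - 1.2) · 14 = 19.6.
Change in producer surplus = 19.6 - 36.1 = -16.5.

-16.5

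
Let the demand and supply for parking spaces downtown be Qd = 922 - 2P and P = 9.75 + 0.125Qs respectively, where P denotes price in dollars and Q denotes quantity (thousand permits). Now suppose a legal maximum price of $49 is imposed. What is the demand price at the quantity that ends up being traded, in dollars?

304

Rearranging supply gives Qs = 8P - 78. Setting quantity demanded equal to quantity supplied, 922 - 2P = 8P - 78, gives P* = 100 and Q* = 722.
The ceiling of 49 is below the equilibrium price 100, so it binds.
At P = 49: Qd = 922 - 2·49 = 824 and Qs = 8·49 - 78 = 314.
Only 314 units reach the market. On the demand curve, the marginal buyer's willingness to pay at Q = 314 is (922 - 314)/2 = 304.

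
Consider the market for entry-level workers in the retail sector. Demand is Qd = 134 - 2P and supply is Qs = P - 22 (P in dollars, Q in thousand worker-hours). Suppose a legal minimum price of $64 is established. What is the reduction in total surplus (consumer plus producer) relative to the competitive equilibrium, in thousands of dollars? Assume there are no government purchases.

432

Setting quantity demanded equal to quantity supplied, 134 - 2P = P - 22, gives P* = 52 and Q* = 30.
Because the floor (64) lies above the market-clearing price, it is binding.
At P = 64: Qd = 134 - 2·64 = 6 and Qs = 64 - 22 = 42.
Quantity traded falls to 6. At Q = 6 the demand price is (134 - 6)/2 = 64 and the supply price is 22 + 6 = 28.
Deadweight loss = ½ · (64 - 28) · (30 - 6) = ½ · 36 · 24 = 432.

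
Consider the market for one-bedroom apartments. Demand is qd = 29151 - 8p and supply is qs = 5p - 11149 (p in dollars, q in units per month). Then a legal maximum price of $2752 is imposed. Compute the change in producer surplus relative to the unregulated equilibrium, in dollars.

-1211388

Without the control the market clears where 29151 - 8p = 5p - 11149, i.e. p* = 3100 and q* = 4351.
The ceiling of 2752 is below the equilibrium price 3100, so it binds.
At p = 2752: qd = 29151 - 8·2752 = 7135 and qs = 5·2752 - 11149 = 2611.
Producer surplus without the control is ½ · (3100 - 2229.8) · 4351 = 1893120.1.
With the ceiling, producers sell 2611 units at 2752, so PS = ½ · (2752 - 2229.8) · 2611 = 681732.1.
Change in producer surplus = 681732.1 - 1893120.1 = -1211388.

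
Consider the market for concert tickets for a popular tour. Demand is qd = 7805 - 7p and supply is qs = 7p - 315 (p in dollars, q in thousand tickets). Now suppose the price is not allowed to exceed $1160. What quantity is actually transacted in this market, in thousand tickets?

3745

Setting quantity demanded equal to quantity supplied, 7805 - 7p = 7p - 315, gives p* = 580 and q* = 3745.
Since 1160 is above p* = 580, the ceiling does not bind and the free-market outcome prevails.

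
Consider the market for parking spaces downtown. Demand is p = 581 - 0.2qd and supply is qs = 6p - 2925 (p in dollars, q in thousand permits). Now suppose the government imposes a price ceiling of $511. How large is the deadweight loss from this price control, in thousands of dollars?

2382.6

Rearranging demand gives qd = 2905 - 5p. Equilibrium: 2905 - 5p = 6p - 2925, so 5830 = 11p and p* = 530, q* = 255.
Since 511 < 530, the ceiling is binding.
At p = 511: qd = 2905 - 5·511 = 350 and qs = 6·511 - 2925 = 141.
Quantity traded falls to 141. At q = 141 the demand price is (2905 - 141)/5 = 552.8 and the supply price is (2925 + 141)/6 = 511.
Deadweight loss = ½ · (552.8 - 511) · (255 - 141) = ½ · 41.8 · 114 = 2382.6.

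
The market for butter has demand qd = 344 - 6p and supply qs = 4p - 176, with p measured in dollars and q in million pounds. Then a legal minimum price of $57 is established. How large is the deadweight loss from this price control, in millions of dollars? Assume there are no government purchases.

187.5

In a free market, 344 - 6p = 4p - 176 gives the equilibrium p* = 52, q* = 32.
Because the floor (57) lies above the market-clearing price, it is binding.
At p = 57: qd = 344 - 6·57 = 2 and qs = 4·57 - 176 = 52.
Quantity traded falls to 2. At q = 2 the demand price is (344 - 2)/6 = 57 and the supply price is (176 + 2)/4 = 44.5.
Deadweight loss = ½ · (57 - 44.5) · (32 - 2) = ½ · 12.5 · 30 = 187.5.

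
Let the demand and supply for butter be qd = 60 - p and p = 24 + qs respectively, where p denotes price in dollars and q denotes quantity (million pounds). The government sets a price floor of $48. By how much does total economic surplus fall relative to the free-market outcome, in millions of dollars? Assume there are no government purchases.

36

Rearranging supply gives qs = p - 24. In a free market, 60 - p = p - 24 gives the equilibrium p* = 42, q* = 18.
Because the floor (48) lies above the market-clearing price, it is binding.
At p = 48: qd = 60 - 48 = 12 and qs = 48 - 24 = 24.
Quantity traded falls to 12. At q = 12 the demand price is 60 - 12 = 48 and the supply price is 24 + 12 = 36.
Deadweight loss = ½ · (48 - 36) · (18 - 12) = ½ · 12 · 6 = 36.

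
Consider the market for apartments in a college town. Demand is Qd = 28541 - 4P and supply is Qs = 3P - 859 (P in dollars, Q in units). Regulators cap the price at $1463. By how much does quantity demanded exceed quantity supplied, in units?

19159

Equilibrium: 28541 - 4P = 3P - 859, so 29400 = 7P and P* = 4200, Q* = 11741.
Because the ceiling (1463) lies below the market-clearing price, it is binding.
At P = 1463: Qd = 28541 - 4·1463 = 22689 and Qs = 3·1463 - 859 = 3530.
Shortage = Qd - Qs = 22689 - 3530 = 19159.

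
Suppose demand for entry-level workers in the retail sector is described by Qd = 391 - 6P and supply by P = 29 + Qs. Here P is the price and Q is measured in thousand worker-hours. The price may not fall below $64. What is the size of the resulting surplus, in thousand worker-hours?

28

Rearranging supply gives Qs = P - 29. In a free market, 391 - 6P = P - 29 gives the equilibrium P* = 60, Q* = 31.
The floor of 64 is above the equilibrium price 60, so it binds.
At P = 64: Qd = 391 - 6·64 = 7 and Qs = 64 - 29 = 35.
Surplus = Qs - Qd = 35 - 7 = 28.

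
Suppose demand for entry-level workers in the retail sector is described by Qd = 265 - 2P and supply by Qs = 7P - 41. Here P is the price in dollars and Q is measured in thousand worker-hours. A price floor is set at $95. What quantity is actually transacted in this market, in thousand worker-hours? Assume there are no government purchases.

75

Without the control the market clears where 265 - 2P = 7P - 41, i.e. P* = 34 and Q* = 197.
Since 95 > 34, the floor is binding.
At P = 95: Qd = 265 - 2·95 = 75 and Qs = 7·95 - 41 = 624.
The quantity actually transacted is the short side, demand: 75.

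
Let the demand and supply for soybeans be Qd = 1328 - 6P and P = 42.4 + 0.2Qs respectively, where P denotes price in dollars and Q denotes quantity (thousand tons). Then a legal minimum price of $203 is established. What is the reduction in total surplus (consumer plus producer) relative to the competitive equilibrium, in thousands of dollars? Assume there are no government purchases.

26195.4

Rearranging supply gives Qs = 5P - 212. In a free market, 1328 - 6P = 5P - 212 gives the equilibrium P* = 140, Q* = 488.
Since 203 > 140, the floor is binding.
At P = 203: Qd = 1328 - 6·203 = 110 and Qs = 5·203 - 212 = 803.
Quantity traded falls to 110. At Q = 110 the demand price is (1328 - 110)/6 = 203 and the supply price is (212 + 110)/5 = 64.4.
Deadweight loss = ½ · (203 - 64.4) · (488 - 110) = ½ · 138.6 · 378 = 26195.4.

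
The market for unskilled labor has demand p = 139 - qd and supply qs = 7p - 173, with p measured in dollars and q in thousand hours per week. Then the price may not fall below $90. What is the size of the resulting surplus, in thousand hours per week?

Rearranging demand gives qd = 139 - p. Without the control the market clears where 139 - p = 7p - 173, i.e. p* = 39 and q* = 100.
Since 90 > 39, the floor is binding.
At p = 90: qd = 139 - 90 = 49 and qs = 7·90 - 173 = 457.
Surplus = qs - qd = 457 - 49 = 408.

408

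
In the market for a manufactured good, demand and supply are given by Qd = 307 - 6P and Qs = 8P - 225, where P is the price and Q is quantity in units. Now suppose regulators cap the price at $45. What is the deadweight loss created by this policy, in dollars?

In a free market, 307 - 6P = 8P - 225 gives the equilibrium P* = 38, Q* = 79.
The ceiling of 45 is above the equilibrium price 38, so it is not binding; the market clears at P* = 38, Q* = 79.
Since the control does not bind, no trades are prevented and deadweight loss is zero.

0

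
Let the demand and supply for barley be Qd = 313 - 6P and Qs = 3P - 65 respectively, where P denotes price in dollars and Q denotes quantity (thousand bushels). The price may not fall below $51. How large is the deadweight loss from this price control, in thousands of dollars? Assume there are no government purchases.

Equilibrium: 313 - 6P = 3P - 65, so 378 = 9P and P* = 42, Q* = 61.
The floor of 51 is above the equilibrium price 42, so it binds.
At P = 51: Qd = 313 - 6·51 = 7 and Qs = 3·51 - 65 = 88.
Quantity traded falls to 7. At Q = 7 the demand price is (313 - 7)/6 = 51 and the supply price is (65 + 7)/3 = 24.
Deadweight loss = ½ · (51 - 24) · (61 - 7) = ½ · 27 · 54 = 729.

729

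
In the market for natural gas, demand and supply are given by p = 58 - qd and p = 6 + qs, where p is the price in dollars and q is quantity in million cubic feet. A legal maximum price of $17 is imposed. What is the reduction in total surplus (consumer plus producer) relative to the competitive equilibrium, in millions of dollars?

225

Rearranging demand gives qd = 58 - p; rearranging supply gives qs = p - 6. In a free market, 58 - p = p - 6 gives the equilibrium p* = 32, q* = 26.
Because the ceiling (17) lies below the market-clearing price, it is binding.
At p = 17: qd = 58 - 17 = 41 and qs = 17 - 6 = 11.
Quantity traded falls to 11. At q = 11 the demand price is 58 - 11 = 47 and the supply price is 6 + 11 = 17.
Deadweight loss = ½ · (47 - 17) · (26 - 11) = ½ · 30 · 15 = 225.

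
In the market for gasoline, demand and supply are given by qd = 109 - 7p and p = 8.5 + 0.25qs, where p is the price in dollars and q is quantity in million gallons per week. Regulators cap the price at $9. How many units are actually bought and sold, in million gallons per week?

Rearranging supply gives qs = 4p - 34. Without the control the market clears where 109 - 7p = 4p - 34, i.e. p* = 13 and q* = 18.
The ceiling of 9 is below the equilibrium price 13, so it binds.
At p = 9: qd = 109 - 7·9 = 46 and qs = 4·9 - 34 = 2.
The quantity actually transacted is the short side, supply: 2.

2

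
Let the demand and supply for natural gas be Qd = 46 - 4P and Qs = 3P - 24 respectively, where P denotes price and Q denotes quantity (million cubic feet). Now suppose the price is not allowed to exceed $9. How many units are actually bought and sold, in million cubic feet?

3

Equilibrium: 46 - 4P = 3P - 24, so 70 = 7P and P* = 10, Q* = 6.
The ceiling of 9 is below the equilibrium price 10, so it binds.
At P = 9: Qd = 46 - 4·9 = 10 and Qs = 3·9 - 24 = 3.
The quantity actually transacted is the short side, supply: 3.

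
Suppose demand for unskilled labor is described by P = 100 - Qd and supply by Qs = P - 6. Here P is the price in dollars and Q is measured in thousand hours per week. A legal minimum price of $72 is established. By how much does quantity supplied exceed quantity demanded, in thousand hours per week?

38

Rearranging demand gives Qd = 100 - P. Without the control the market clears where 100 - P = P - 6, i.e. P* = 53 and Q* = 47.
Since 72 > 53, the floor is binding.
At P = 72: Qd = 100 - 72 = 28 and Qs = 72 - 6 = 66.
Surplus = Qs - Qd = 66 - 28 = 38.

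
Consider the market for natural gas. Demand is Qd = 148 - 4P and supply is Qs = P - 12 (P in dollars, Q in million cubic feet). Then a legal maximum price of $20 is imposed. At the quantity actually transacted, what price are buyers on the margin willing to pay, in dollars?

In a free market, 148 - 4P = P - 12 gives the equilibrium P* = 32, Q* = 20.
Since 20 < 32, the ceiling is binding.
At P = 20: Qd = 148 - 4·20 = 68 and Qs = 20 - 12 = 8.
Only 8 units reach the market. On the demand curve, the marginal buyer's willingness to pay at Q = 8 is (148 - 8)/4 = 35.

35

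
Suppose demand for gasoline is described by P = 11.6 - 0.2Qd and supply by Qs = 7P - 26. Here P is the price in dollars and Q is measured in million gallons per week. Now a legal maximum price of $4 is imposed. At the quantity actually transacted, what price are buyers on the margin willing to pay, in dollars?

Rearranging demand gives Qd = 58 - 5P. In a free market, 58 - 5P = 7P - 26 gives the equilibrium P* = 7, Q* = 23.
The ceiling of 4 is below the equilibrium price 7, so it binds.
At P = 4: Qd = 58 - 5·4 = 38 and Qs = 7·4 - 26 = 2.
Only 2 units reach the market. On the demand curve, the marginal buyer's willingness to pay at Q = 2 is (58 - 2)/5 = 11.2.

11.2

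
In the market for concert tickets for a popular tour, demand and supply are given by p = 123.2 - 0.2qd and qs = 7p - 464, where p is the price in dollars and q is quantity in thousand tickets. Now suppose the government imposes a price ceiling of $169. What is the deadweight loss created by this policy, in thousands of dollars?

0

Rearranging demand gives qd = 616 - 5p. Setting quantity demanded equal to quantity supplied, 616 - 5p = 7p - 464, gives p* = 90 and q* = 166.
The ceiling of 169 is above the equilibrium price 90, so it is not binding; the market clears at p* = 90, q* = 166.
Since the control does not bind, no trades are prevented and deadweight loss is zero.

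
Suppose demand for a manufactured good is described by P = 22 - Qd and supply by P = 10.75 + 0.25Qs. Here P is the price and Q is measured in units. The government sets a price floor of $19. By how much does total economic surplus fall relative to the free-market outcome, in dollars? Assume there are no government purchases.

22.5

Rearranging demand gives Qd = 22 - P; rearranging supply gives Qs = 4P - 43. Without the control the market clears where 22 - P = 4P - 43, i.e. P* = 13 and Q* = 9.
Since 19 > 13, the floor is binding.
At P = 19: Qd = 22 - 19 = 3 and Qs = 4·19 - 43 = 33.
Quantity traded falls to 3. At Q = 3 the demand price is 22 - 3 = 19 and the supply price is (43 + 3)/4 = 11.5.
Deadweight loss = ½ · (19 - 11.5) · (9 - 3) = ½ · 7.5 · 6 = 22.5.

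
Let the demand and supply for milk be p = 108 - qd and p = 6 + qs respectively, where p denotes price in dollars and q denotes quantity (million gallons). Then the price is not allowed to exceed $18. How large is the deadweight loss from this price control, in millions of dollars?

Rearranging demand gives qd = 108 - p; rearranging supply gives qs = p - 6. Without the control the market clears where 108 - p = p - 6, i.e. p* = 57 and q* = 51.
Because the ceiling (18) lies below the market-clearing price, it is binding.
At p = 18: qd = 108 - 18 = 90 and qs = 18 - 6 = 12.
Quantity traded falls to 12. At q = 12 the demand price is 108 - 12 = 96 and the supply price is 6 + 12 = 18.
Deadweight loss = ½ · (96 - 18) · (51 - 12) = ½ · 78 · 39 = 1521.

1521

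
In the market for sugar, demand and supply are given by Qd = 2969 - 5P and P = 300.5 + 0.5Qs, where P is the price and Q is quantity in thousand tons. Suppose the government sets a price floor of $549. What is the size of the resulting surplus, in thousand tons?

273

Rearranging supply gives Qs = 2P - 601. Setting quantity demanded equal to quantity supplied, 2969 - 5P = 2P - 601, gives P* = 510 and Q* = 419.
Because the floor (549) lies above the market-clearing price, it is binding.
At P = 549: Qd = 2969 - 5·549 = 224 and Qs = 2·549 - 601 = 497.
Surplus = Qs - Qd = 497 - 224 = 273.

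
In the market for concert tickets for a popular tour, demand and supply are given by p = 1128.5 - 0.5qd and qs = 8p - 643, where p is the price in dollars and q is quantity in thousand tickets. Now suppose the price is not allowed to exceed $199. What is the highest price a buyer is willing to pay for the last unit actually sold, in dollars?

654

Rearranging demand gives qd = 2257 - 2p. In a free market, 2257 - 2p = 8p - 643 gives the equilibrium p* = 290, q* = 1677.
Since 199 < 290, the ceiling is binding.
At p = 199: qd = 2257 - 2·199 = 1859 and qs = 8·199 - 643 = 949.
Only 949 units reach the market. On the demand curve, the marginal buyer's willingness to pay at q = 949 is (2257 - 949)/2 = 654.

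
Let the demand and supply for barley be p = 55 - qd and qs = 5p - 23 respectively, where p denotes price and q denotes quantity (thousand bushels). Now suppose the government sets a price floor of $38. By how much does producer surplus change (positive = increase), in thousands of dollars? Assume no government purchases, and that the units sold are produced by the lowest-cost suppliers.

362.5

Rearranging demand gives qd = 55 - p. Without the control the market clears where 55 - p = 5p - 23, i.e. p* = 13 and q* = 42.
Since 38 > 13, the floor is binding.
At p = 38: qd = 55 - 38 = 17 and qs = 5·38 - 23 = 167.
Producer surplus without the control is ½ · (13 - 4.6) · 42 = 176.4.
With the floor, 17 units are sold at 38. The supply price at q = 17 is 8, so PS = ½ · [(38 - 4.6) + (38 - 8)] · 17 = 538.9.
Change in producer surplus = 538.9 - 176.4 = 362.5.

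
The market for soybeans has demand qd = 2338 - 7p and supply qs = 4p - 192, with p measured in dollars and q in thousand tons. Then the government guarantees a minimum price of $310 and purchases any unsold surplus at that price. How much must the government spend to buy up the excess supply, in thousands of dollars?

Setting quantity demanded equal to quantity supplied, 2338 - 7p = 4p - 192, gives p* = 230 and q* = 728.
Since 310 > 230, the floor is binding.
At p = 310: qd = 2338 - 7·310 = 168 and qs = 4·310 - 192 = 1048.
Surplus = qs - qd = 880.
Government expenditure = surplus × support price = 880 × 310 = 272800.

272800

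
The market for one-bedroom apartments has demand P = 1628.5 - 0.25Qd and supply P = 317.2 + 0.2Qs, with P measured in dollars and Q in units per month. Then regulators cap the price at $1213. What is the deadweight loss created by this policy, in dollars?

Rearranging demand gives Qd = 6514 - 4P; rearranging supply gives Qs = 5P - 1586. Equilibrium: 6514 - 4P = 5P - 1586, so 8100 = 9P and P* = 900, Q* = 2914.
Since 1213 is above P* = 900, the ceiling does not bind and the free-market outcome prevails.
Since the control does not bind, no trades are prevented and deadweight loss is zero.

0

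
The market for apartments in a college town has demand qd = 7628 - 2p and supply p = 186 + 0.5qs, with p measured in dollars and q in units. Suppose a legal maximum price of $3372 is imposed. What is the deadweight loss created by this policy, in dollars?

Rearranging supply gives qs = 2p - 372. In a free market, 7628 - 2p = 2p - 372 gives the equilibrium p* = 2000, q* = 3628.
The ceiling of 3372 is above the equilibrium price 2000, so it is not binding; the market clears at p* = 2000, q* = 3628.
Since the control does not bind, no trades are prevented and deadweight loss is zero.

0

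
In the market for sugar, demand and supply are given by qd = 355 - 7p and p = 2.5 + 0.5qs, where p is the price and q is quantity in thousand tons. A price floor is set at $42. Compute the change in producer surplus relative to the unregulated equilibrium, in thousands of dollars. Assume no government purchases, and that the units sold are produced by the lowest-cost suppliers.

Rearranging supply gives qs = 2p - 5. Setting quantity demanded equal to quantity supplied, 355 - 7p = 2p - 5, gives p* = 40 and q* = 75.
Since 42 > 40, the floor is binding.
At p = 42: qd = 355 - 7·42 = 61 and qs = 2·42 - 5 = 79.
Producer surplus without the control is ½ · (40 - 2.5) · 75 = 1406.25.
With the floor, 61 units are sold at 42. The supply price at q = 61 is 33, so PS = ½ · [(42 - 2.5) + (42 - 33)] · 61 = 1479.25.
Change in producer surplus = 1479.25 - 1406.25 = 73.

73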